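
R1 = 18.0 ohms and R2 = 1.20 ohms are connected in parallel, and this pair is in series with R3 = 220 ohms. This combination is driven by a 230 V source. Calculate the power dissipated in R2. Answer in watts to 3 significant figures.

1.14 W

Combine R1 and R2 into their parallel equivalent first, reducing the network to two series resistors.
R_p = (18.0×1.20)/(18.0+1.20) = 1.125 Ω
R_total = R_p + 220 = 1.125 + 220 = 221.1 Ω
I = V / R_total = 230 / 221.1 = 1.040 A
Voltage across the parallel pair: V_p = I × R_p = 1.040 × 1.125 = 1.170 V
Use P = V²/R for R2 with V = V_p.
P_R2 = (1.170)² / 1.20 = 1.141 W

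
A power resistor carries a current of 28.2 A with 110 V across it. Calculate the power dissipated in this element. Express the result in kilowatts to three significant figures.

3.10 kW

Since both terminal voltage and current are stated, P = V I gives the power in one step.
P = 110 V × 28.20 A = 3102 W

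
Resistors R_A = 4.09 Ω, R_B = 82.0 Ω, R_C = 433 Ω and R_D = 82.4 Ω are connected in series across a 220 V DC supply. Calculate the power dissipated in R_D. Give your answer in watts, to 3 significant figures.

11.0 W

The current is common to all series resistors; compute it, then apply P = I²R for the target.
R_total = 4.09 + 82.0 + 433 + 82.4 = 601.5 Ω
I = V / R_total = 220 / 601.5 = 0.3658 A
P_R_D = I² × R_D = (0.3658)² × 82.4 = 11.02 W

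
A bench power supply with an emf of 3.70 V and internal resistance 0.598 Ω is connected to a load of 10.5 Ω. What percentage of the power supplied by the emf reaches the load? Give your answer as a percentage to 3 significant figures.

94.6 %

Efficiency is P_load / P_total. With a series r and R sharing the same I, P = I²R for each, so η = R/(R+r).
η = R / (R + r) = 10.5 / (10.5 + 0.598) = 0.9461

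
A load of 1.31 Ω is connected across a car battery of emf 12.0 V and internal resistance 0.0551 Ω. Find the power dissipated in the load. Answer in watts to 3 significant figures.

101 W

With r and R in series, I = ε/(r+R); the load dissipates I²R.
I = ε / (r + R) = 12.0 / (0.0551 + 1.31) = 8.791 A
P_load = I² R = (8.791)² × 1.31 = 101.2 W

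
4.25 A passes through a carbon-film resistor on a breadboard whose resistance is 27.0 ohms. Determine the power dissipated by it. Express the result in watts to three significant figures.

With I and R stated, P = I²R applies in one step.
P = (4.250 A)² × 27.0 Ω = 487.7 W

488 W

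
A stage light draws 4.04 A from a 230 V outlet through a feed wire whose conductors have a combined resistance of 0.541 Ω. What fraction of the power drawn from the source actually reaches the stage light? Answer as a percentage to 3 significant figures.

99.0 %

The feed wire carries the full 4.04 A.
P_line = I² R_line = (4.040)² × 0.541 = 8.830 W
P_source = V I = 230 × 4.040 = 929.2 W; P_load = 920.4 W
η = P_load / P_source = 920.4 / 929.2 = 0.9905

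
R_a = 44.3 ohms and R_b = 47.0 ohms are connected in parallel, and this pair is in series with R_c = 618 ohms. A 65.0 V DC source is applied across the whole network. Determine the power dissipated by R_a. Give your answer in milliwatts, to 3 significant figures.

First find R_p for the parallel pair, then treat R_p + R_c as a series loop.
R_p = (44.3×47.0)/(44.3+47.0) = 22.81 Ω
R_total = R_p + 618 = 22.81 + 618 = 640.8 Ω
I = V / R_total = 65.0 / 640.8 = 0.1014 A
Voltage across the parallel pair: V_p = I × R_p = 0.1014 × 22.81 = 2.313 V
R_a has V_p across it, so P = V_p²/R_a.
P_R_a = (2.313)² / 44.3 = 0.1208 W

121 mW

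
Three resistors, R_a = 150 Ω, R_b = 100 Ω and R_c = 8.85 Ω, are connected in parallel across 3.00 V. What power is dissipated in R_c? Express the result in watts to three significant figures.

Parallel branches share the same voltage; P = V²/R gives the branch power in one step.
P_R_c = V² / R_c = (3.00)² / 8.85 Ω = 1.017 W

1.02 W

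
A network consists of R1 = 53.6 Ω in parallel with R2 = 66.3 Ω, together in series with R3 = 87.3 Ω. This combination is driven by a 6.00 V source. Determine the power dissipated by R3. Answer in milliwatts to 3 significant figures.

230 mW

Collapse the R1‖R2 pair into one equivalent R_p; then R_p and R3 form a series string.
R_p = (53.6×66.3)/(53.6+66.3) = 29.64 Ω
R_total = R_p + 87.3 = 29.64 + 87.3 = 116.9 Ω
I = V / R_total = 6.00 / 116.9 = 0.05131 A
R3 carries the full series current, so P = I²R.
P_R3 = (0.05131)² × 87.3 = 0.2298 W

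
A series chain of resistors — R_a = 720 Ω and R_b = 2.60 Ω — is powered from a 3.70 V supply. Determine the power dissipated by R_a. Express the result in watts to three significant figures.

0.0189 W

Series elements share the same current, so find I first, then use P = I²R.
R_total = 720 + 2.60 = 722.6 Ω
I = V / R_total = 3.70 / 722.6 = 0.005120 A
P_R_a = I² × R_a = (0.005120)² × 720 = 0.01888 W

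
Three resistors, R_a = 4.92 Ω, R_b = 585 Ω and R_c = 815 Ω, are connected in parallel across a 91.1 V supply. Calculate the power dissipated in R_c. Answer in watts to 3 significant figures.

10.2 W

Parallel branches share the same voltage; P = V²/R gives the branch power in one step.
P_R_c = V² / R_c = (91.1)² / 815 Ω = 10.18 W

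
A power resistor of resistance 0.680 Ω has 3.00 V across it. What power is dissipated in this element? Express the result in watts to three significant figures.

13.2 W

V and R are stated; P = V²/R avoids computing the current.
P = (3.00 V)² / 0.680 Ω = 13.24 W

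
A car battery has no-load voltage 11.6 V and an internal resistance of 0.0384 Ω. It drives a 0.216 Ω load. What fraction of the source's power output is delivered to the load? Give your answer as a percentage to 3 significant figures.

84.9 %

The source delivers εI, of which I²R reaches the load and I²r is lost; since I is common, η = R/(R+r).
η = R / (R + r) = 0.216 / (0.216 + 0.0384) = 0.8491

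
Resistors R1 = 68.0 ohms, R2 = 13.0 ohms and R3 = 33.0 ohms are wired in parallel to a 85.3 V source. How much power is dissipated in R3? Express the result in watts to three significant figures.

220 W

Each parallel branch sees the full supply voltage, so P = V²/R applies directly to the target branch.
P_R3 = V² / R3 = (85.3)² / 33.0 Ω = 220.5 W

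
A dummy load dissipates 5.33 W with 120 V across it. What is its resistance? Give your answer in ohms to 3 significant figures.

2700 Ω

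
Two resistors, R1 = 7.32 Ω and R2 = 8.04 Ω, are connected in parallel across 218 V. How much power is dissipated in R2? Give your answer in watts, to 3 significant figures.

R2 sits directly across the source, so P = V²/R with V = 218 V.
P_R2 = V² / R2 = (218)² / 8.04 Ω = 5911 W

5910 W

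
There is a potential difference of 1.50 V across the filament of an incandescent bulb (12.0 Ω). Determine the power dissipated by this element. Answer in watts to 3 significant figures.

0.188 W

V and R are stated; P = V²/R avoids computing the current.
P = (1.50 V)² / 12.0 Ω = 0.1875 W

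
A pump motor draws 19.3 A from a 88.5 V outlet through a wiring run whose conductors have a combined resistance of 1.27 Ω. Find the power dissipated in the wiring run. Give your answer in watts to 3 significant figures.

The wiring run is a series resistance carrying the load current; its dissipation is I²R_line.
The wiring run carries the full 19.3 A.
P_line = I² R_line = (19.30)² × 1.27 = 473.1 W

473 W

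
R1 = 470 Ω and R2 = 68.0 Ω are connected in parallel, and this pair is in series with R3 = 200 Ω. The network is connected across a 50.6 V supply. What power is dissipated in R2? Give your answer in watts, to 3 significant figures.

First find R_p for the parallel pair, then treat R_p + R3 as a series loop.
R_p = (470×68.0)/(470+68.0) = 59.41 Ω
R_total = R_p + 200 = 59.41 + 200 = 259.4 Ω
I = V / R_total = 50.6 / 259.4 = 0.1951 A
Voltage across the parallel pair: V_p = I × R_p = 0.1951 × 59.41 = 11.59 V
Use P = V²/R for R2 with V = V_p.
P_R2 = (11.59)² / 68.0 = 1.975 W

1.97 W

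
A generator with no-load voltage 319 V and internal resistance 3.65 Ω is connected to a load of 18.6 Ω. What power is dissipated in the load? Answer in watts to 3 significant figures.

3820 W

Find the circuit current first, then P = I²R for the load (series elements share I).
I = ε / (r + R) = 319 / (3.65 + 18.6) = 14.34 A
P_load = I² R = (14.34)² × 18.6 = 3823 W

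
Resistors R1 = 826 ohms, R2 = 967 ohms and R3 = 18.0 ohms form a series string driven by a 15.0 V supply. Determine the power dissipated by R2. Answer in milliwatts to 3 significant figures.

66.3 mW

Since the resistors are in series they all carry the loop current I = V/R_total; the power in any one is I²R.
R_total = 826 + 967 + 18.0 = 1811 Ω
I = V / R_total = 15.0 / 1811 = 0.008283 A
P_R2 = I² × R2 = (0.008283)² × 967 = 0.06634 W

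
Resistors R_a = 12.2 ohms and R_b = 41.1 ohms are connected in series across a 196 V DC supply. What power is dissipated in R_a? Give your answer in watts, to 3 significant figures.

165 W

The current is common to all series resistors; compute it, then apply P = I²R for the target.
R_total = 12.2 + 41.1 = 53.30 Ω
I = V / R_total = 196 / 53.30 = 3.677 A
P_R_a = I² × R_a = (3.677)² × 12.2 = 165.0 W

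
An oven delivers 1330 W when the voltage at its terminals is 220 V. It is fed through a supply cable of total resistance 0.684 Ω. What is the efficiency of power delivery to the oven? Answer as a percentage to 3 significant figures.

I = P / V = 1330 / 220 = 6.045 A through the supply cable.
P_line = I² R_line = (6.045)² × 0.684 = 25.00 W
P_source = P_load + P_line = 1330 + 25.00 = 1355 W
η = P_load / P_source = 1330 / 1355 = 0.9816

98.2 %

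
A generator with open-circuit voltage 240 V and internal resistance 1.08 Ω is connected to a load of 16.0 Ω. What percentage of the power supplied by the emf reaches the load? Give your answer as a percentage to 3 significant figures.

The source delivers εI, of which I²R reaches the load and I²r is lost; since I is common, η = R/(R+r).
η = R / (R + r) = 16.0 / (16.0 + 1.08) = 0.9368

93.7 %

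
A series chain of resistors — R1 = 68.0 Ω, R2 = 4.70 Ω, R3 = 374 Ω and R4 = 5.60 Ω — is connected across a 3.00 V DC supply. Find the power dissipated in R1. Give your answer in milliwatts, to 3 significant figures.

2.99 mW

In a series string the same current flows through every resistor — find that current, then P = I²R for the one we want.
R_total = 68.0 + 4.70 + 374 + 5.60 = 452.3 Ω
I = V / R_total = 3.00 / 452.3 = 0.006633 A
P_R1 = I² × R1 = (0.006633)² × 68.0 = 0.002992 W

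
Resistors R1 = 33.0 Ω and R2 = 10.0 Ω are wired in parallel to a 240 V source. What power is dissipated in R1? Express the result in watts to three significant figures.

Each parallel branch sees the full supply voltage, so P = V²/R applies directly to the target branch.
P_R1 = V² / R1 = (240)² / 33.0 Ω = 1745 W

1750 W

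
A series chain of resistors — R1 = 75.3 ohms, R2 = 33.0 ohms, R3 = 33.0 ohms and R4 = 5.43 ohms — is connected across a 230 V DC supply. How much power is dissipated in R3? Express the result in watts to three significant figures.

Series elements share the same current, so find I first, then use P = I²R.
R_total = 75.3 + 33.0 + 33.0 + 5.43 = 146.7 Ω
I = V / R_total = 230 / 146.7 = 1.568 A
P_R3 = I² × R3 = (1.568)² × 33.0 = 81.08 W

81.1 W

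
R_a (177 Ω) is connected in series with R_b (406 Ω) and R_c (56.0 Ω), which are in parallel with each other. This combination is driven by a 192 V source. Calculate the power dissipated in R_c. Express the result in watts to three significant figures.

Collapse R_b‖R_c to a single equivalent, reducing the network to two series elements.
R_p = (406×56.0)/(406+56.0) = 49.21 Ω
R_total = 177 + 49.21 = 226.2 Ω
I = V / R_total = 192 / 226.2 = 0.8488 A
Voltage across the parallel pair: V_p = I × R_p = 0.8488 × 49.21 = 41.77 V
With V_p across R_c, its power is V_p²/R_c.
P_R_c = (41.77)² / 56.0 = 31.15 W

31.2 W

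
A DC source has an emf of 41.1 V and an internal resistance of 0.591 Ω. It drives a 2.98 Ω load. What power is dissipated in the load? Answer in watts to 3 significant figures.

395 W

With r and R in series, I = ε/(r+R); the load dissipates I²R.
I = ε / (r + R) = 41.1 / (0.591 + 2.98) = 11.51 A
P_load = I² R = (11.51)² × 2.98 = 394.7 W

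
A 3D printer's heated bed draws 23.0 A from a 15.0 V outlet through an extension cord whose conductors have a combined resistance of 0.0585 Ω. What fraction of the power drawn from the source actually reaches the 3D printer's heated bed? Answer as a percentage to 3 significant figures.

91.0 %

The extension cord carries the full 23.0 A.
P_line = I² R_line = (23.00)² × 0.0585 = 30.95 W
P_source = V I = 15.0 × 23.00 = 345.0 W; P_load = 314.1 W
η = P_load / P_source = 314.1 / 345.0 = 0.9103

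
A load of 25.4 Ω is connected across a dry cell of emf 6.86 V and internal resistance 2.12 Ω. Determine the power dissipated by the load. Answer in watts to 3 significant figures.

1.58 W

Load and internal resistance form a series loop — compute the loop current, then the load power via I²R.
I = ε / (r + R) = 6.86 / (2.12 + 25.4) = 0.2493 A
P_load = I² R = (0.2493)² × 25.4 = 1.578 W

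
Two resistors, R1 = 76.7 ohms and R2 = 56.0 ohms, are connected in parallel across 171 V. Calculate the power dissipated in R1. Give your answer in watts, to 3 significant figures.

381 W

Each parallel branch sees the full supply voltage, so P = V²/R applies directly to the target branch.
P_R1 = V² / R1 = (171)² / 76.7 Ω = 381.2 W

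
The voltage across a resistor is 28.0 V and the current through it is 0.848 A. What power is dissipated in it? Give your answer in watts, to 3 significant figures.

23.7 W

V and I are known directly — P = V I, no intermediate step needed.
P = 28.0 V × 0.8480 A = 23.74 W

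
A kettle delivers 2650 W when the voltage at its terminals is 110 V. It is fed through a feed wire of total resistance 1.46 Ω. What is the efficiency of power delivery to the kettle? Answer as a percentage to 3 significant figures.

75.8 %

I = P / V = 2650 / 110 = 24.09 A through the feed wire.
P_line = I² R_line = (24.09)² × 1.46 = 847.3 W
P_source = P_load + P_line = 2650 + 847.3 = 3497 W
η = P_load / P_source = 2650 / 3497 = 0.7577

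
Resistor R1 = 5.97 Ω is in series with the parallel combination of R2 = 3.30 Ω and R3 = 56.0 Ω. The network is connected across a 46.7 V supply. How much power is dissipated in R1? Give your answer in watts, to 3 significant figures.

158 W

Replace R2 and R3 with their parallel equivalent so the circuit becomes R1 in series with R_p.
R_p = (3.30×56.0)/(3.30+56.0) = 3.116 Ω
R_total = 5.97 + 3.116 = 9.086 Ω
I = V / R_total = 46.7 / 9.086 = 5.140 A
R1 is in the main series path, so its power is I²R1.
P_R1 = (5.140)² × 5.97 = 157.7 W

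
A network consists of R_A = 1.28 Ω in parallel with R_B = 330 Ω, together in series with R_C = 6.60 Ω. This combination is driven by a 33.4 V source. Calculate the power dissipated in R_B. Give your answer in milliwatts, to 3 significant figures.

Combine R_A and R_B into their parallel equivalent first, reducing the network to two series resistors.
R_p = (1.28×330)/(1.28+330) = 1.275 Ω
R_total = R_p + 6.60 = 1.275 + 6.60 = 7.875 Ω
I = V / R_total = 33.4 / 7.875 = 4.241 A
Voltage across the parallel pair: V_p = I × R_p = 4.241 × 1.275 = 5.408 V
Use P = V²/R for R_B with V = V_p.
P_R_B = (5.408)² / 330 = 0.08862 W

88.6 mW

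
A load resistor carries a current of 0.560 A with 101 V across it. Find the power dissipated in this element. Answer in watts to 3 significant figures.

56.6 W

With V and I both given, power follows immediately from P = V I.
P = 101 V × 0.5600 A = 56.56 W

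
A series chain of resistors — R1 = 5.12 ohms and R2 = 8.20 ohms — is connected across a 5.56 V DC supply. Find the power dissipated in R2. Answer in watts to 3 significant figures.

In a series string the same current flows through every resistor — find that current, then P = I²R for the one we want.
R_total = 5.12 + 8.20 = 13.32 Ω
I = V / R_total = 5.56 / 13.32 = 0.4174 A
P_R2 = I² × R2 = (0.4174)² × 8.20 = 1.429 W

1.43 W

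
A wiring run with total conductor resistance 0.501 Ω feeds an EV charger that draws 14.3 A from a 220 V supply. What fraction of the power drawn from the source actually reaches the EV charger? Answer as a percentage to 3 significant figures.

96.7 %

The wiring run carries the full 14.3 A.
P_line = I² R_line = (14.30)² × 0.501 = 102.4 W
P_source = V I = 220 × 14.30 = 3146 W; P_load = 3044 W
η = P_load / P_source = 3044 / 3146 = 0.9674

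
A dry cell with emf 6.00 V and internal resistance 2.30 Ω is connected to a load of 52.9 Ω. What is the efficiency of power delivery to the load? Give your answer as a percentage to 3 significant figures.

95.8 %

The source delivers εI, of which I²R reaches the load and I²r is lost; since I is common, η = R/(R+r).
η = R / (R + r) = 52.9 / (52.9 + 2.30) = 0.9583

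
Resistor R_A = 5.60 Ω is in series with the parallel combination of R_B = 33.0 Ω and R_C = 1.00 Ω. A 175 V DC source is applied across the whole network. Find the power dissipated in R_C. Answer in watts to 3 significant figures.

First combine the parallel branches into one equivalent R_p, then R_A + R_p is a series pair.
R_p = (33.0×1.00)/(33.0+1.00) = 0.9706 Ω
R_total = 5.60 + 0.9706 = 6.571 Ω
I = V / R_total = 175 / 6.571 = 26.63 A
Voltage across the parallel pair: V_p = I × R_p = 26.63 × 0.9706 = 25.85 V
R_C sees V_p directly, so P = V_p² / R_C.
P_R_C = (25.85)² / 1.00 = 668.2 W

668 W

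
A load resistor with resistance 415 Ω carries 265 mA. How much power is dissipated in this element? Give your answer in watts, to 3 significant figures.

29.1 W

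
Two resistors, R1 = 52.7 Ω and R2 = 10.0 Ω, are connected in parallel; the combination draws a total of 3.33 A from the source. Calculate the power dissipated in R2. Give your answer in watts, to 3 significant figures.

78.3 W

The branches share the same voltage, but only the total current is given — find V from the equivalent resistance first.
1/R_eq = 1/52.7 + 1/10.0 ⇒ R_eq = 8.405 Ω
V = I_total × R_eq = 3.330 × 8.405 = 27.99 V
P_R2 = V² / R2 = (27.99)² / 10.0 = 78.34 W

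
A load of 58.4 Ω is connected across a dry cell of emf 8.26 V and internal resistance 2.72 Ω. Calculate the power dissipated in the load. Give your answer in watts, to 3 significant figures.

1.07 W

Load and internal resistance form a series loop — compute the loop current, then the load power via I²R.
I = ε / (r + R) = 8.26 / (2.72 + 58.4) = 0.1351 A
P_load = I² R = (0.1351)² × 58.4 = 1.067 W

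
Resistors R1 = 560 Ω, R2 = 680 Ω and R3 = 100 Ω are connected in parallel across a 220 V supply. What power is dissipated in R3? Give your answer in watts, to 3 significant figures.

R3 sits directly across the source, so P = V²/R with V = 220 V.
P_R3 = V² / R3 = (220)² / 100 Ω = 484.0 W

484 W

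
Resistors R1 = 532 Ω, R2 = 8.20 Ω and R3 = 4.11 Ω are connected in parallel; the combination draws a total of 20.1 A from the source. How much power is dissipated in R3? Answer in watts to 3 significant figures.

729 W

We need the common branch voltage; get it from I_total × R_eq, then P = V²/R for the branch.
1/R_eq = 1/532 + 1/8.20 + 1/4.11 ⇒ R_eq = 2.724 Ω
V = I_total × R_eq = 20.10 × 2.724 = 54.75 V
P_R3 = V² / R3 = (54.75)² / 4.11 = 729.3 W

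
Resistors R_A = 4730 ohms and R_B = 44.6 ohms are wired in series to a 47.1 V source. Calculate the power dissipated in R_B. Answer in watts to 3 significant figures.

Series elements share the same current, so find I first, then use P = I²R.
R_total = 4730 + 44.6 = 4775 Ω
I = V / R_total = 47.1 / 4775 = 0.009865 A
P_R_B = I² × R_B = (0.009865)² × 44.6 = 0.004340 W

0.00434 W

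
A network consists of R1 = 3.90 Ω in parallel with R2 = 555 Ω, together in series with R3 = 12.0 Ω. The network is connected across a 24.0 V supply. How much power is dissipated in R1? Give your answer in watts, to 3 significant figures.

Collapse the R1‖R2 pair into one equivalent R_p; then R_p and R3 form a series string.
R_p = (3.90×555)/(3.90+555) = 3.873 Ω
R_total = R_p + 12.0 = 3.873 + 12.0 = 15.87 Ω
I = V / R_total = 24.0 / 15.87 = 1.512 A
Voltage across the parallel pair: V_p = I × R_p = 1.512 × 3.873 = 5.856 V
R1 has V_p across it, so P = V_p²/R1.
P_R1 = (5.856)² / 3.90 = 8.792 W

8.79 W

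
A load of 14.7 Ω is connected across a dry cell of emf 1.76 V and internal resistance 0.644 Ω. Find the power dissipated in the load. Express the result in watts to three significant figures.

Load and internal resistance form a series loop — compute the loop current, then the load power via I²R.
I = ε / (r + R) = 1.76 / (0.644 + 14.7) = 0.1147 A
P_load = I² R = (0.1147)² × 14.7 = 0.1934 W

0.193 W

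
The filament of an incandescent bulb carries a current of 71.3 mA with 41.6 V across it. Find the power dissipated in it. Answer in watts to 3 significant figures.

2.97 W

Both the voltage across and the current through the element are known, so P = V I applies directly.
P = 41.6 V × 0.07130 A = 2.966 W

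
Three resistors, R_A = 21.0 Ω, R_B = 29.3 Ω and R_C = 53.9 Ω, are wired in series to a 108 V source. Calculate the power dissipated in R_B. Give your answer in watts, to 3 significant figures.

31.5 W

Every series element carries the same I. Get I from the total resistance, then P = I² × R_B.
R_total = 21.0 + 29.3 + 53.9 = 104.2 Ω
I = V / R_total = 108 / 104.2 = 1.036 A
P_R_B = I² × R_B = (1.036)² × 29.3 = 31.48 W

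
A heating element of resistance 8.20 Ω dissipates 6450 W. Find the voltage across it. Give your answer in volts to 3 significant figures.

230 V

From P = V I = I²R = V²/R, with the two given quantities we get V = √(P R).
V = √(6450 × 8.20) = 230.0 V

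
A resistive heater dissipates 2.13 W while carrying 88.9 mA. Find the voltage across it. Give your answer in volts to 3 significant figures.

Rearranging the power relation for the two known quantities gives V = P / I.
V = 2.13 / 0.08890 = 23.96 V

24.0 V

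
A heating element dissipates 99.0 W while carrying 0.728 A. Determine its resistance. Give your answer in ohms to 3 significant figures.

187 Ω

From P = V I = I²R = V²/R, with the two given quantities we get R = P / I².
R = 99.0 / (0.7280)² = 186.8 Ω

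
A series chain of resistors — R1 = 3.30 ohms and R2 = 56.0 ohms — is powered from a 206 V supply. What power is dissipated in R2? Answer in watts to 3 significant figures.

676 W

Since the resistors are in series they all carry the loop current I = V/R_total; the power in any one is I²R.
R_total = 3.30 + 56.0 = 59.30 Ω
I = V / R_total = 206 / 59.30 = 3.474 A
P_R2 = I² × R2 = (3.474)² × 56.0 = 675.8 W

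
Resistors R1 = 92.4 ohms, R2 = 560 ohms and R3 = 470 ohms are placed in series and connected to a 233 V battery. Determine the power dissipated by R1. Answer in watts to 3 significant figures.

The current is common to all series resistors; compute it, then apply P = I²R for the target.
R_total = 92.4 + 560 + 470 = 1122 Ω
I = V / R_total = 233 / 1122 = 0.2076 A
P_R1 = I² × R1 = (0.2076)² × 92.4 = 3.982 W

3.98 W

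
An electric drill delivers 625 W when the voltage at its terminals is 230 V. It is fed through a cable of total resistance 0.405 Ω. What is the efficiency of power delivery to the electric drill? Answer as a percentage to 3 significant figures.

I = P / V = 625 / 230 = 2.717 A through the cable.
P_line = I² R_line = (2.717)² × 0.405 = 2.991 W
P_source = P_load + P_line = 625.0 + 2.991 = 628.0 W
η = P_load / P_source = 625.0 / 628.0 = 0.9952

99.5 %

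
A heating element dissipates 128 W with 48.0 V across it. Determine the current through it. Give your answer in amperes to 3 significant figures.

2.67 A

From P = V I = I²R = V²/R, with the two given quantities we get I = P / V.
I = 128 / 48.0 = 2.667 A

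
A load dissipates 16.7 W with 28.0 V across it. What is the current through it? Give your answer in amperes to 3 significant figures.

The two known quantities fix the third via I = P / V.
I = 16.7 / 28.0 = 0.5964 A

0.596 A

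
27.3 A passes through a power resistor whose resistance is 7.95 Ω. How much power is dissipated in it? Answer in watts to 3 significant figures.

5930 W

Knowing I and R, the power is just I²R — no need to find V first.
P = (27.30 A)² × 7.95 Ω = 5925 W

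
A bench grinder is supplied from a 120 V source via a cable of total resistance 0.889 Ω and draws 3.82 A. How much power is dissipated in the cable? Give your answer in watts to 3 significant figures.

13.0 W

The cable and load are in series, so the same current flows in both; the loss is I²R_line.
The cable carries the full 3.82 A.
P_line = I² R_line = (3.820)² × 0.889 = 12.97 W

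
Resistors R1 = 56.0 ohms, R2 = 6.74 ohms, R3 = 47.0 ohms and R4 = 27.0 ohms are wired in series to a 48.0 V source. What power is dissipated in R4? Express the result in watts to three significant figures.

Series elements share the same current, so find I first, then use P = I²R.
R_total = 56.0 + 6.74 + 47.0 + 27.0 = 136.7 Ω
I = V / R_total = 48.0 / 136.7 = 0.3510 A
P_R4 = I² × R4 = (0.3510)² × 27.0 = 3.327 W

3.33 W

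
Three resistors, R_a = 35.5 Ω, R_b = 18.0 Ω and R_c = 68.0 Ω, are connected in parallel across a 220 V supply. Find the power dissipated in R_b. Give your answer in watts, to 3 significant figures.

2690 W

The supply voltage appears across each parallel branch — just use P = V²/R_b.
P_R_b = V² / R_b = (220)² / 18.0 Ω = 2689 W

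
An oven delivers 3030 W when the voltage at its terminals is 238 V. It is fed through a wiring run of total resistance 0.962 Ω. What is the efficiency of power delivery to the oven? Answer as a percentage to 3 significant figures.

I = P / V = 3030 / 238 = 12.73 A through the wiring run.
P_line = I² R_line = (12.73)² × 0.962 = 155.9 W
P_source = P_load + P_line = 3030 + 155.9 = 3186 W
η = P_load / P_source = 3030 / 3186 = 0.9511

95.1 %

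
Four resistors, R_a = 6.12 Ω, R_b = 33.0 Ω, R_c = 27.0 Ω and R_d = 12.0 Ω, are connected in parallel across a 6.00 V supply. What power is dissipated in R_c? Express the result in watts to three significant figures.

Each parallel branch sees the full supply voltage, so P = V²/R applies directly to the target branch.
P_R_c = V² / R_c = (6.00)² / 27.0 Ω = 1.333 W

1.33 W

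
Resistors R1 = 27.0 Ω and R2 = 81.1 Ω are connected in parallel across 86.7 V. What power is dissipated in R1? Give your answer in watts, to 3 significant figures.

278 W

Each parallel branch sees the full supply voltage, so P = V²/R applies directly to the target branch.
P_R1 = V² / R1 = (86.7)² / 27.0 Ω = 278.4 W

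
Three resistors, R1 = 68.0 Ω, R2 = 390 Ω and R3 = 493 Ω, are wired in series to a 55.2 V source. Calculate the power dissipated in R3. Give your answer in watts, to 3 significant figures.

1.66 W

In a series string the same current flows through every resistor — find that current, then P = I²R for the one we want.
R_total = 68.0 + 390 + 493 = 951.0 Ω
I = V / R_total = 55.2 / 951.0 = 0.05804 A
P_R3 = I² × R3 = (0.05804)² × 493 = 1.661 W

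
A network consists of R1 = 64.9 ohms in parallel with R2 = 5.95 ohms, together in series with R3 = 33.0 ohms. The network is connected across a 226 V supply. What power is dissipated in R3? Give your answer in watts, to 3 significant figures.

1140 W

Collapse the R1‖R2 pair into one equivalent R_p; then R_p and R3 form a series string.
R_p = (64.9×5.95)/(64.9+5.95) = 5.450 Ω
R_total = R_p + 33.0 = 5.450 + 33.0 = 38.45 Ω
I = V / R_total = 226 / 38.45 = 5.878 A
R3 is the series element, so its power is I²R.
P_R3 = (5.878)² × 33.0 = 1140 W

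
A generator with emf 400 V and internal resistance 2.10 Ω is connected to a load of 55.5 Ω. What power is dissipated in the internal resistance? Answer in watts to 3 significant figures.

101 W

The source's internal resistance is just another series element carrying I; its dissipation is I²r.
I = ε / (r + R) = 400 / (2.10 + 55.5) = 6.944 A
P_int = I² r = (6.944)² × 2.10 = 101.3 W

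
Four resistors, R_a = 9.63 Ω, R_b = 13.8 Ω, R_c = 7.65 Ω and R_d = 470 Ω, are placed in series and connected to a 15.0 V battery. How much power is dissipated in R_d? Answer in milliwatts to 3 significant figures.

421 mW

Every series element carries the same I. Get I from the total resistance, then P = I² × R_d.
R_total = 9.63 + 13.8 + 7.65 + 470 = 501.1 Ω
I = V / R_total = 15.0 / 501.1 = 0.02994 A
P_R_d = I² × R_d = (0.02994)² × 470 = 0.4212 W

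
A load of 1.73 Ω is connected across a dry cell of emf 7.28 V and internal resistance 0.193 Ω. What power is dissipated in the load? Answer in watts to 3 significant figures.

24.8 W

With r and R in series, I = ε/(r+R); the load dissipates I²R.
I = ε / (r + R) = 7.28 / (0.193 + 1.73) = 3.786 A
P_load = I² R = (3.786)² × 1.73 = 24.79 W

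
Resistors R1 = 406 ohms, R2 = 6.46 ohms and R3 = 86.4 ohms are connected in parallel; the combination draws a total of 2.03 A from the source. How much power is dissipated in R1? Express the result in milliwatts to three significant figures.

The branches share the same voltage, but only the total current is given — find V from the equivalent resistance first.
1/R_eq = 1/406 + 1/6.46 + 1/86.4 ⇒ R_eq = 5.923 Ω
V = I_total × R_eq = 2.030 × 5.923 = 12.02 V
P_R1 = V² / R1 = (12.02)² / 406 = 0.3561 W

356 mW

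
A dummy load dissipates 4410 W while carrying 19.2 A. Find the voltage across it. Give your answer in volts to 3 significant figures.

The two known quantities fix the third via V = P / I.
V = 4410 / 19.20 = 229.7 V

230 V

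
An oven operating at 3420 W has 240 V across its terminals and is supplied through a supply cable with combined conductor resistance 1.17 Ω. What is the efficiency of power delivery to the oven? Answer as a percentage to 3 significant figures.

I = P / V = 3420 / 240 = 14.25 A through the supply cable.
P_line = I² R_line = (14.25)² × 1.17 = 237.6 W
P_source = P_load + P_line = 3420 + 237.6 = 3658 W
η = P_load / P_source = 3420 / 3658 = 0.9350

93.5 %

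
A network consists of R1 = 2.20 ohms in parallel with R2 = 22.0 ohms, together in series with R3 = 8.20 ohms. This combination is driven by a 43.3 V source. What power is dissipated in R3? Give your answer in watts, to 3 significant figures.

Combine R1 and R2 into their parallel equivalent first, reducing the network to two series resistors.
R_p = (2.20×22.0)/(2.20+22.0) = 2.000 Ω
R_total = R_p + 8.20 = 2.000 + 8.20 = 10.20 Ω
I = V / R_total = 43.3 / 10.20 = 4.245 A
All the supply current flows through R3; use P = I²R3.
P_R3 = (4.245)² × 8.20 = 147.8 W

148 W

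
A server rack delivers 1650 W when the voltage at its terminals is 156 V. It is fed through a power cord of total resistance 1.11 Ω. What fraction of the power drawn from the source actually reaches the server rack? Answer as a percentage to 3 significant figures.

I = P / V = 1650 / 156 = 10.58 A through the power cord.
P_line = I² R_line = (10.58)² × 1.11 = 124.2 W
P_source = P_load + P_line = 1650 + 124.2 = 1774 W
η = P_load / P_source = 1650 / 1774 = 0.9300

93.0 %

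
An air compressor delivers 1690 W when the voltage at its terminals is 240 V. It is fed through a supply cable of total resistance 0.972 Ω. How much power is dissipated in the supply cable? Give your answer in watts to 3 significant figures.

Only the current and the line resistance are needed for the I²R loss.
I = P / V = 1690 / 240 = 7.042 A through the supply cable.
P_line = I² R_line = (7.042)² × 0.972 = 48.20 W

48.2 W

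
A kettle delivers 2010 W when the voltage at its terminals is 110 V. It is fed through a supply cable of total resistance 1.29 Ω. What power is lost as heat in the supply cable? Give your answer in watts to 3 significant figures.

431 W

Line loss is just I²R for the cable — we know both I and R_line directly.
I = P / V = 2010 / 110 = 18.27 A through the supply cable.
P_line = I² R_line = (18.27)² × 1.29 = 430.7 W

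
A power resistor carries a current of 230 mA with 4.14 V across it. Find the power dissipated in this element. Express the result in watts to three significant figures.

0.952 W

Both the voltage across and the current through the element are known, so P = V I applies directly.
P = 4.14 V × 0.2300 A = 0.9522 W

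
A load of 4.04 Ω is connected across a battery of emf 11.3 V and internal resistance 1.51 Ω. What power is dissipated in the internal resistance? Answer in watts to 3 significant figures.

The source's internal resistance is just another series element carrying I; its dissipation is I²r.
I = ε / (r + R) = 11.3 / (1.51 + 4.04) = 2.036 A
P_int = I² r = (2.036)² × 1.51 = 6.260 W

6.26 W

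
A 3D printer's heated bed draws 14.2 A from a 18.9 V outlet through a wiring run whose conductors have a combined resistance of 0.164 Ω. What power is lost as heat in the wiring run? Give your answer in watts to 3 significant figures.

33.1 W

The wiring run is a series resistance carrying the load current; its dissipation is I²R_line.
The wiring run carries the full 14.2 A.
P_line = I² R_line = (14.20)² × 0.164 = 33.07 W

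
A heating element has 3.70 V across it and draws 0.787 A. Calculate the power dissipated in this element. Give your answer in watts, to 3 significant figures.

2.91 W

Since both terminal voltage and current are stated, P = V I gives the power in one step.
P = 3.70 V × 0.7870 A = 2.912 W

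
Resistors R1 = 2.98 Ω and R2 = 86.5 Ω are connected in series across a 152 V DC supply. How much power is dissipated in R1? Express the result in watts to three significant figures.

8.60 W

The current is common to all series resistors; compute it, then apply P = I²R for the target.
R_total = 2.98 + 86.5 = 89.48 Ω
I = V / R_total = 152 / 89.48 = 1.699 A
P_R1 = I² × R1 = (1.699)² × 2.98 = 8.599 W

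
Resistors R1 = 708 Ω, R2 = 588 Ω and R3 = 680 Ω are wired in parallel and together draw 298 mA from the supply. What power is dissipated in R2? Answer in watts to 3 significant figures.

7.19 W

We need the common branch voltage; get it from I_total × R_eq, then P = V²/R for the branch.
1/R_eq = 1/708 + 1/588 + 1/680 ⇒ R_eq = 218.2 Ω
V = I_total × R_eq = 0.2980 × 218.2 = 65.01 V
P_R2 = V² / R2 = (65.01)² / 588 = 7.188 W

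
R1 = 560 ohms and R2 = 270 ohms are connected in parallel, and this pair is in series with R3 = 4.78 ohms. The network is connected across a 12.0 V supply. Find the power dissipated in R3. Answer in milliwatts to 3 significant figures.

First find R_p for the parallel pair, then treat R_p + R3 as a series loop.
R_p = (560×270)/(560+270) = 182.2 Ω
R_total = R_p + 4.78 = 182.2 + 4.78 = 186.9 Ω
I = V / R_total = 12.0 / 186.9 = 0.06419 A
R3 is the series element, so its power is I²R.
P_R3 = (0.06419)² × 4.78 = 0.01969 W

19.7 mW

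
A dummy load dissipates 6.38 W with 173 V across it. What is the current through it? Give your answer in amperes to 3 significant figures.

0.0369 A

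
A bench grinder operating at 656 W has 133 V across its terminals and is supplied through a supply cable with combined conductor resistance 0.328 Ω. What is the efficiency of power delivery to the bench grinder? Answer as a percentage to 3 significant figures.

I = P / V = 656 / 133 = 4.932 A through the supply cable.
P_line = I² R_line = (4.932)² × 0.328 = 7.980 W
P_source = P_load + P_line = 656.0 + 7.980 = 664.0 W
η = P_load / P_source = 656.0 / 664.0 = 0.9880

98.8 %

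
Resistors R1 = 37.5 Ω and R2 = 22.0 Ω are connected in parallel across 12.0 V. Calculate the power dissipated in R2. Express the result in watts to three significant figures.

Every branch has 12.0 V across it, so for R2 the power is simply V²/R.
P_R2 = V² / R2 = (12.0)² / 22.0 Ω = 6.545 W

6.55 W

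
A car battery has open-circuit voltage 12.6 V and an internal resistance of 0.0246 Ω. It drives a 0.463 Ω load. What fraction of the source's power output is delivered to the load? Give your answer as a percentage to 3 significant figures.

η = P_load/(P_load+P_int) = I²R/(I²R+I²r) = R/(R+r) — the I² cancels for series elements.
η = R / (R + r) = 0.463 / (0.463 + 0.0246) = 0.9495

95.0 %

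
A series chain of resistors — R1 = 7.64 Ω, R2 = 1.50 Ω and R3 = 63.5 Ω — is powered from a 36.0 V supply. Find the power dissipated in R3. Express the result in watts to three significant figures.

Series elements share the same current, so find I first, then use P = I²R.
R_total = 7.64 + 1.50 + 63.5 = 72.64 Ω
I = V / R_total = 36.0 / 72.64 = 0.4956 A
P_R3 = I² × R3 = (0.4956)² × 63.5 = 15.60 W

15.6 W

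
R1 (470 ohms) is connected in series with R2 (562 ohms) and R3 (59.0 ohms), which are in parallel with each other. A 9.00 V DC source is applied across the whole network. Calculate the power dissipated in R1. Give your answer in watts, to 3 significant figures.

0.139 W

Reduce the parallel pair to R_p first; the network is then a simple series string.
R_p = (562×59.0)/(562+59.0) = 53.39 Ω
R_total = 470 + 53.39 = 523.4 Ω
I = V / R_total = 9.00 / 523.4 = 0.01720 A
R1 carries the full series current, so P = I²R.
P_R1 = (0.01720)² × 470 = 0.1390 W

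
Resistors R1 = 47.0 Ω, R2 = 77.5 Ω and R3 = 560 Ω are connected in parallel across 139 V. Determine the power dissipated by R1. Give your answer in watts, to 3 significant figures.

411 W

The supply voltage appears across each parallel branch — just use P = V²/R1.
P_R1 = V² / R1 = (139)² / 47.0 Ω = 411.1 W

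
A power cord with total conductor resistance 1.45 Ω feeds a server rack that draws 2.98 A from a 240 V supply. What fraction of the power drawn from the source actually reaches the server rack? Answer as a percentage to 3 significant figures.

98.2 %

The power cord carries the full 2.98 A.
P_line = I² R_line = (2.980)² × 1.45 = 12.88 W
P_source = V I = 240 × 2.980 = 715.2 W; P_load = 702.3 W
η = P_load / P_source = 702.3 / 715.2 = 0.9820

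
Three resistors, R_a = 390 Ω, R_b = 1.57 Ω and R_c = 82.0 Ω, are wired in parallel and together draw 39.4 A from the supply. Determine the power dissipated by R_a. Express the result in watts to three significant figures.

We need the common branch voltage; get it from I_total × R_eq, then P = V²/R for the branch.
1/R_eq = 1/390 + 1/1.57 + 1/82.0 ⇒ R_eq = 1.534 Ω
V = I_total × R_eq = 39.40 × 1.534 = 60.46 V
P_R_a = V² / R_a = (60.46)² / 390 = 9.372 W

9.37 W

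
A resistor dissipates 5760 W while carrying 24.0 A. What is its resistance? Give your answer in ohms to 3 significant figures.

Inverting the appropriate power form: R = P / I².
R = 5760 / (24.00)² = 10.00 Ω

10.0 Ω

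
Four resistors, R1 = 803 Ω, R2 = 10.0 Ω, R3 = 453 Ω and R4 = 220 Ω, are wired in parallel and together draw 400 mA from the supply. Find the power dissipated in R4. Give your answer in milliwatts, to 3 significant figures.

62.4 mW

The branches share the same voltage, but only the total current is given — find V from the equivalent resistance first.
1/R_eq = 1/803 + 1/10.0 + 1/453 + 1/220 ⇒ R_eq = 9.259 Ω
V = I_total × R_eq = 0.4000 × 9.259 = 3.704 V
P_R4 = V² / R4 = (3.704)² / 220 = 0.06235 W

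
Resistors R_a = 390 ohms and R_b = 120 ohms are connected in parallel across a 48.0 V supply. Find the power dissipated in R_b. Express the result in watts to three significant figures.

The supply voltage appears across each parallel branch — just use P = V²/R_b.
P_R_b = V² / R_b = (48.0)² / 120 Ω = 19.20 W

19.2 W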